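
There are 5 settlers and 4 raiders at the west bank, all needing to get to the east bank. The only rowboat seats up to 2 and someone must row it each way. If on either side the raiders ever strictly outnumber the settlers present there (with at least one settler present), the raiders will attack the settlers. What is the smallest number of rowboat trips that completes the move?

15

Counting alone: each trip to the east bank takes at most 2 across and each return brings at least 1 back, so after t trips out (and t−1 returns) at most 2t − (t−1) of the 9 are across; that first reaches 9 at t = 8, so at least 15 crossings are needed.
The plan below uses exactly 15 crossings, so it is optimal:
1. 2 raiders → the east bank.  (the west bank: 5S 2R; the east bank: 0S 2R)
2. 1 raider ← the west bank.  (the west bank: 5S 3R; the east bank: 0S 1R)
3. 2 raiders → the east bank.  (the west bank: 5S 1R; the east bank: 0S 3R)
4. 1 raider ← the west bank.  (the west bank: 5S 2R; the east bank: 0S 2R)
5. 2 settlers → the east bank.  (the west bank: 3S 2R; the east bank: 2S 2R)
6. 1 raider ← the west bank.  (the west bank: 3S 3R; the east bank: 2S 1R)
7. 1 settler and 1 raider → the east bank.  (the west bank: 2S 2R; the east bank: 3S 2R)
8. 1 settler ← the west bank.  (the west bank: 3S 2R; the east bank: 2S 2R)
9. 1 settler and 1 raider → the east bank.  (the west bank: 2S 1R; the east bank: 3S 3R)
10. 1 raider ← the west bank.  (the west bank: 2S 2R; the east bank: 3S 2R)
11. 1 settler and 1 raider → the east bank.  (the west bank: 1S 1R; the east bank: 4S 3R)
12. 1 settler ← the west bank.  (the west bank: 2S 1R; the east bank: 3S 3R)
13. 1 settler and 1 raider → the east bank.  (the west bank: 1S 0R; the east bank: 4S 4R)
14. 1 raider ← the west bank.  (the west bank: 1S 1R; the east bank: 4S 3R)
15. 1 settler and 1 raider → the east bank.  (the west bank: 0S 0R; the east bank: 5S 4R)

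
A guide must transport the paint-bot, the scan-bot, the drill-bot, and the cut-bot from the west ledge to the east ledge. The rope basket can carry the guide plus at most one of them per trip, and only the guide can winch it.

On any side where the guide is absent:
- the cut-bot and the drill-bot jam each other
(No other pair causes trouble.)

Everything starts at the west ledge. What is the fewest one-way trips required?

7

Counting alone: the guide can take at most 1 across per trip to the east ledge, so moving all 4 needs at least 4 loaded trips out, with a return between consecutive ones — at least 7 crossings.
The plan below uses exactly 7 crossings, so it is optimal:
1. Guide goes to the east ledge with the drill-bot.  [the west ledge: the cut-bot, the paint-bot, the scan-bot | the east ledge: the drill-bot]
2. Guide goes back to the west ledge alone.  [the west ledge: the cut-bot, the paint-bot, the scan-bot | the east ledge: the drill-bot]
3. Guide goes to the east ledge with the paint-bot.  [the west ledge: the cut-bot, the scan-bot | the east ledge: the drill-bot, the paint-bot]
4. Guide goes back to the west ledge alone.  [the west ledge: the cut-bot, the scan-bot | the east ledge: the drill-bot, the paint-bot]
5. Guide goes to the east ledge with the scan-bot.  [the west ledge: the cut-bot | the east ledge: the drill-bot, the paint-bot, the scan-bot]
6. Guide goes back to the west ledge alone.  [the west ledge: the cut-bot | the east ledge: the drill-bot, the paint-bot, the scan-bot]
7. Guide goes to the east ledge with the cut-bot.  [the west ledge: — | the east ledge: the cut-bot, the drill-bot, the paint-bot, the scan-bot]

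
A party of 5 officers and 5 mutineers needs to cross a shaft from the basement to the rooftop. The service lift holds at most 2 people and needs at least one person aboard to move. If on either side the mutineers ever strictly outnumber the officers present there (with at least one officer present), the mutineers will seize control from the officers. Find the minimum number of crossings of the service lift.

impossible

Following every safe sequence of crossings from the start, the most of the 10 that can be at the rooftop as the service lift arrives there on crossings 1, 3, 5, 7 is 2, 3, 4, 5 respectively; the best ever achieved is 5 of 10.
From crossing 9 on, no configuration arises that was not already reachable earlier: only 13 distinct safe configurations (who is on which side, and where the service lift is) can ever be reached, none of them has everyone across, and every continuation just revisits them. They are: 0 officers + 0 mutineers across (service lift back at the start); 0 officers + 1 mutineer across (service lift there); 0 officers + 1 mutineer across (service lift back at the start); 0 officers + 2 mutineers across (service lift there); 0 officers + 2 mutineers across (service lift back at the start); 0 officers + 3 mutineers across (service lift there); 0 officers + 3 mutineers across (service lift back at the start); 0 officers + 4 mutineers across (service lift there); 0 officers + 4 mutineers across (service lift back at the start); 0 officers + 5 mutineers across (service lift there); 1 officer + 1 mutineer across (service lift there); 1 officer + 1 mutineer across (service lift back at the start); 2 officers + 2 mutineers across (service lift there). So no valid plan exists.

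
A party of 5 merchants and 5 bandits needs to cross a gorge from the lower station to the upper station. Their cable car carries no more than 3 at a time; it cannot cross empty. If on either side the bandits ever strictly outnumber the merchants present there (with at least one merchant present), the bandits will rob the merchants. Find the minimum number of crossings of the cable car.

11

Counting alone: each trip to the upper station takes at most 3 across and each return brings at least 1 back, so after t trips out (and t−1 returns) at most 3t − (t−1) of the 10 are across; that first reaches 10 at t = 5, so at least 9 crossings are needed.
The safety rule pushes this higher. Following every safe sequence of crossings, the most of the 10 that can be at the upper station as the cable car arrives there on crossing 9 is 9 — never all 10.
So no plan with fewer than 11 crossings exists, and this one achieves 11:
1. 2 bandits → the upper station.  (the lower station: 5M 3B; the upper station: 0M 2B)
2. 1 bandit ← the lower station.  (the lower station: 5M 4B; the upper station: 0M 1B)
3. 3 bandits → the upper station.  (the lower station: 5M 1B; the upper station: 0M 4B)
4. 1 bandit ← the lower station.  (the lower station: 5M 2B; the upper station: 0M 3B)
5. 3 merchants → the upper station.  (the lower station: 2M 2B; the upper station: 3M 3B)
6. 1 merchant and 1 bandit ← the lower station.  (the lower station: 3M 3B; the upper station: 2M 2B)
7. 3 merchants → the upper station.  (the lower station: 0M 3B; the upper station: 5M 2B)
8. 1 bandit ← the lower station.  (the lower station: 0M 4B; the upper station: 5M 1B)
9. 2 bandits → the upper station.  (the lower station: 0M 2B; the upper station: 5M 3B)
10. 1 bandit ← the lower station.  (the lower station: 0M 3B; the upper station: 5M 2B)
11. 3 bandits → the upper station.  (the lower station: 0M 0B; the upper station: 5M 5B)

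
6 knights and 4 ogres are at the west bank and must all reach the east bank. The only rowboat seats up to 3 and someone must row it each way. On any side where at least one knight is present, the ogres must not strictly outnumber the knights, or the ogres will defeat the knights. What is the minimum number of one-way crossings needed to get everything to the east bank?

9

Counting alone: each trip to the east bank takes at most 3 across and each return brings at least 1 back, so after t trips out (and t−1 returns) at most 3t − (t−1) of the 10 are across; that first reaches 10 at t = 5, so at least 9 crossings are needed.
The plan below uses exactly 9 crossings, so it is optimal:
1. 2 ogres → the east bank.  (the west bank: 6K 2O; the east bank: 0K 2O)
2. 1 ogre ← the west bank.  (the west bank: 6K 3O; the east bank: 0K 1O)
3. 3 ogres → the east bank.  (the west bank: 6K 0O; the east bank: 0K 4O)
4. 1 ogre ← the west bank.  (the west bank: 6K 1O; the east bank: 0K 3O)
5. 3 knights → the east bank.  (the west bank: 3K 1O; the east bank: 3K 3O)
6. 1 ogre ← the west bank.  (the west bank: 3K 2O; the east bank: 3K 2O)
7. 1 knight and 2 ogres → the east bank.  (the west bank: 2K 0O; the east bank: 4K 4O)
8. 1 ogre ← the west bank.  (the west bank: 2K 1O; the east bank: 4K 3O)
9. 2 knights and 1 ogre → the east bank.  (the west bank: 0K 0O; the east bank: 6K 4O)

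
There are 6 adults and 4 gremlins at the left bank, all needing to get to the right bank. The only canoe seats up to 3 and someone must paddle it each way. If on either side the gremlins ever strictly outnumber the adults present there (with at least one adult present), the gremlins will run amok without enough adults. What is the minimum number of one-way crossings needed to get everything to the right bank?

9

Counting alone: each trip to the right bank takes at most 3 across and each return brings at least 1 back, so after t trips out (and t−1 returns) at most 3t − (t−1) of the 10 are across; that first reaches 10 at t = 5, so at least 9 crossings are needed.
The plan below uses exactly 9 crossings, so it is optimal:
1. 2 gremlins → the right bank.  (the left bank: 6A 2G; the right bank: 0A 2G)
2. 1 gremlin ← the left bank.  (the left bank: 6A 3G; the right bank: 0A 1G)
3. 3 gremlins → the right bank.  (the left bank: 6A 0G; the right bank: 0A 4G)
4. 1 gremlin ← the left bank.  (the left bank: 6A 1G; the right bank: 0A 3G)
5. 3 adults → the right bank.  (the left bank: 3A 1G; the right bank: 3A 3G)
6. 1 gremlin ← the left bank.  (the left bank: 3A 2G; the right bank: 3A 2G)
7. 1 adult and 2 gremlins → the right bank.  (the left bank: 2A 0G; the right bank: 4A 4G)
8. 1 gremlin ← the left bank.  (the left bank: 2A 1G; the right bank: 4A 3G)
9. 2 adults and 1 gremlin → the right bank.  (the left bank: 0A 0G; the right bank: 6A 4G)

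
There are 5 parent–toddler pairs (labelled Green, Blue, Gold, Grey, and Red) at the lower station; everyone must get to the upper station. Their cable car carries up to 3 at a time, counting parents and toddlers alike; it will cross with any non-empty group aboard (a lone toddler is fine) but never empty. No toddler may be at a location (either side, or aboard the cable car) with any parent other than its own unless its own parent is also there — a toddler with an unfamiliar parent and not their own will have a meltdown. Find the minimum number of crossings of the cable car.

11

Counting alone: each trip to the upper station takes at most 3 across and each return brings at least 1 back, so after t trips out (and t−1 returns) at most 3t − (t−1) of the 10 are across; that first reaches 10 at t = 5, so at least 9 crossings are needed.
The safety rule pushes this higher. Following every safe sequence of crossings, the most of the 10 that can be at the upper station as the cable car arrives there on crossing 9 is 9 — never all 10.
So no plan with fewer than 11 crossings exists, and this one achieves 11:
1. parent Green and toddler Green cross → the upper station.
2. parent Green crosses ← the lower station.
3. toddler Blue, toddler Gold, and toddler Grey cross → the upper station.
4. toddler Green crosses ← the lower station.
5. parent Blue, parent Gold, and parent Grey cross → the upper station.
6. parent Blue and toddler Blue cross ← the lower station.
7. parent Blue, parent Green, and parent Red cross → the upper station.
8. toddler Gold crosses ← the lower station.
9. toddler Blue and toddler Green cross → the upper station.
10. toddler Green crosses ← the lower station.
11. toddler Gold, toddler Green, and toddler Red cross → the upper station.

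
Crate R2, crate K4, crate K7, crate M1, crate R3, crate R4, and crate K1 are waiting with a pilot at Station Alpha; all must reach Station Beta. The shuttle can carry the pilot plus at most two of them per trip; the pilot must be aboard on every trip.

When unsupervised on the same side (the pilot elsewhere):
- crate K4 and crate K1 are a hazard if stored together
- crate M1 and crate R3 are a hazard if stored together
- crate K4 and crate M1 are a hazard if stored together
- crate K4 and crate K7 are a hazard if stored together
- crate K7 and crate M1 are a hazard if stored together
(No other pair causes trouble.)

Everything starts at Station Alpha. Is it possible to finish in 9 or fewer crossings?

No

Counting alone: the pilot can take at most 2 across per trip to Station Beta, so moving all 7 needs at least 4 loaded trips out, with a return between consecutive ones — at least 7 crossings.
The safety rule pushes this higher. Following every safe sequence of crossings, the most of the 7 that can be at Station Beta as the shuttle arrives there on crossings 7, 9 is 5, 6 respectively — never all 7.
So the move cannot be finished within 9 crossings. (The shortest complete plan takes 11:)
1. Pilot goes to Station Beta with crate K4 and crate M1.  [Station Alpha: crate K1, crate K7, crate R2, crate R3, crate R4 | Station Beta: crate K4, crate M1]
2. Pilot goes back to Station Alpha with crate K4.  [Station Alpha: crate K1, crate K4, crate K7, crate R2, crate R3, crate R4 | Station Beta: crate M1]
3. Pilot goes to Station Beta with crate K4 and crate R2.  [Station Alpha: crate K1, crate K7, crate R3, crate R4 | Station Beta: crate K4, crate M1, crate R2]
4. Pilot goes back to Station Alpha with crate K4.  [Station Alpha: crate K1, crate K4, crate K7, crate R3, crate R4 | Station Beta: crate M1, crate R2]
5. Pilot goes to Station Beta with crate K4 and crate R3.  [Station Alpha: crate K1, crate K7, crate R4 | Station Beta: crate K4, crate M1, crate R2, crate R3]
6. Pilot goes back to Station Alpha with crate M1.  [Station Alpha: crate K1, crate K7, crate M1, crate R4 | Station Beta: crate K4, crate R2, crate R3]
7. Pilot goes to Station Beta with crate K7 and crate R4.  [Station Alpha: crate K1, crate M1 | Station Beta: crate K4, crate K7, crate R2, crate R3, crate R4]
8. Pilot goes back to Station Alpha with crate K4.  [Station Alpha: crate K1, crate K4, crate M1 | Station Beta: crate K7, crate R2, crate R3, crate R4]
9. Pilot goes to Station Beta with crate K1 and crate K4.  [Station Alpha: crate M1 | Station Beta: crate K1, crate K4, crate K7, crate R2, crate R3, crate R4]
10. Pilot goes back to Station Alpha with crate K4.  [Station Alpha: crate K4, crate M1 | Station Beta: crate K1, crate K7, crate R2, crate R3, crate R4]
11. Pilot goes to Station Beta with crate K4 and crate M1.  [Station Alpha: — | Station Beta: crate K1, crate K4, crate K7, crate M1, crate R2, crate R3, crate R4]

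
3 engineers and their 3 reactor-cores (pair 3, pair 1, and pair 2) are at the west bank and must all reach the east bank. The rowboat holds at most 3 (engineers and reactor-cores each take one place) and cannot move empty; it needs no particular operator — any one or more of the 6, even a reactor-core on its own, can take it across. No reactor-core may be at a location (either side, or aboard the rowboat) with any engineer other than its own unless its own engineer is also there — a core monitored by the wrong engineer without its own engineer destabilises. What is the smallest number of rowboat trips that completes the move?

Counting alone: each trip to the east bank takes at most 3 across and each return brings at least 1 back, so after t trips out (and t−1 returns) at most 3t − (t−1) of the 6 are across; that first reaches 6 at t = 3, so at least 5 crossings are needed.
The plan below uses exactly 5 crossings, so it is optimal:
1. engineer 3 and reactor-core 3 cross → the east bank.
2. engineer 3 crosses ← the west bank.
3. engineer 1, engineer 2, and engineer 3 cross → the east bank.
4. reactor-core 3 crosses ← the west bank.
5. reactor-core 1, reactor-core 2, and reactor-core 3 cross → the east bank.

5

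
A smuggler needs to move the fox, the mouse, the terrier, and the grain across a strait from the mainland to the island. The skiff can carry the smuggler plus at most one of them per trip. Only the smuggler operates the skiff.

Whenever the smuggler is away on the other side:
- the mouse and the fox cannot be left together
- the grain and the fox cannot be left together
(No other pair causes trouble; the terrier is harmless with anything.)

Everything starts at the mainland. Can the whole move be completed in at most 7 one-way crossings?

No

Counting alone: the smuggler can take at most 1 across per trip to the island, so moving all 4 needs at least 4 loaded trips out, with a return between consecutive ones — at least 7 crossings.
The safety rule pushes this higher. Following every safe sequence of crossings, the most of the 4 that can be at the island as the skiff arrives there on crossing 7 is 3 — never all 4.
So the move cannot be finished within 7 crossings. (The shortest complete plan takes 9:)
1. Smuggler goes to the island with the fox.
2. Smuggler goes back to the mainland alone.
3. Smuggler goes to the island with the mouse.
4. Smuggler goes back to the mainland with the fox.
5. Smuggler goes to the island with the grain.
6. Smuggler goes back to the mainland alone.
7. Smuggler goes to the island with the terrier.
8. Smuggler goes back to the mainland alone.
9. Smuggler goes to the island with the fox.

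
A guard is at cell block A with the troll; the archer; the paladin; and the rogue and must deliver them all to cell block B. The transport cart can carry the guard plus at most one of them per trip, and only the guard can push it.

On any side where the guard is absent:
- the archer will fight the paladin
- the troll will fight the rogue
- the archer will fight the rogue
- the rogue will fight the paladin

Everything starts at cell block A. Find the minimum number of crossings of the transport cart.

impossible

Whatever the first load, the items left behind include a forbidden pair without the guard. No opening move is safe, so no plan exists.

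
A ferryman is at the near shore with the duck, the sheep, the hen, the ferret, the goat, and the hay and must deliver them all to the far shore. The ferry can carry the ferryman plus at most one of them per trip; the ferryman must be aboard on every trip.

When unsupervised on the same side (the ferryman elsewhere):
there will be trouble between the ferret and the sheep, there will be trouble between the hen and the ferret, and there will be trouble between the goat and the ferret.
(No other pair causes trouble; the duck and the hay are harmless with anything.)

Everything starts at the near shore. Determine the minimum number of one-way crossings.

impossible

Following every safe sequence of crossings from the start, the most of the 6 that can be at the far shore as the ferry arrives there on crossings 1, 3, 5, 7 is 1, 2, 3, 4 respectively; the best ever achieved is 4 of 6.
From crossing 9 on, no configuration arises that was not already reachable earlier: only 36 distinct safe configurations (who is on which side, and where the ferry is) can ever be reached, none of them has everyone across, and every continuation just revisits them. So no valid plan exists.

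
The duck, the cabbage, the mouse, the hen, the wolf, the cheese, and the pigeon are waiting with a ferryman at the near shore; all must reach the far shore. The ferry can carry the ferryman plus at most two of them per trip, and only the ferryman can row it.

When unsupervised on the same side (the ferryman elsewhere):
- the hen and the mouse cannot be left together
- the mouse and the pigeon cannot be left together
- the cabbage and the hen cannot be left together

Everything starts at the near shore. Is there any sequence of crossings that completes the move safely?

1. Ferryman goes to the far shore with the cabbage and the mouse.  [the near shore: the cheese, the duck, the hen, the pigeon, the wolf | the far shore: the cabbage, the mouse]
2. Ferryman goes back to the near shore alone.  [the near shore: the cheese, the duck, the hen, the pigeon, the wolf | the far shore: the cabbage, the mouse]
3. Ferryman goes to the far shore with the duck.  [the near shore: the cheese, the hen, the pigeon, the wolf | the far shore: the cabbage, the duck, the mouse]
4. Ferryman goes back to the near shore alone.  [the near shore: the cheese, the hen, the pigeon, the wolf | the far shore: the cabbage, the duck, the mouse]
5. Ferryman goes to the far shore with the cheese and the wolf.  [the near shore: the hen, the pigeon | the far shore: the cabbage, the cheese, the duck, the mouse, the wolf]
6. Ferryman goes back to the near shore alone.  [the near shore: the hen, the pigeon | the far shore: the cabbage, the cheese, the duck, the mouse, the wolf]
7. Ferryman goes to the far shore with the hen and the pigeon.  [the near shore: — | the far shore: the cabbage, the cheese, the duck, the hen, the mouse, the pigeon, the wolf]

Yes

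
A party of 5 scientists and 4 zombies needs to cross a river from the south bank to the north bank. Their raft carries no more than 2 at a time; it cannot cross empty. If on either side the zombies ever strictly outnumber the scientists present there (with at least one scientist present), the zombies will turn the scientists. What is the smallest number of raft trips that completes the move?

15

Counting alone: each trip to the north bank takes at most 2 across and each return brings at least 1 back, so after t trips out (and t−1 returns) at most 2t − (t−1) of the 9 are across; that first reaches 9 at t = 8, so at least 15 crossings are needed.
The plan below uses exactly 15 crossings, so it is optimal:
1. 2 zombies → the north bank.  (the south bank: 5S 2Z; the north bank: 0S 2Z)
2. 1 zombie ← the south bank.  (the south bank: 5S 3Z; the north bank: 0S 1Z)
3. 2 zombies → the north bank.  (the south bank: 5S 1Z; the north bank: 0S 3Z)
4. 1 zombie ← the south bank.  (the south bank: 5S 2Z; the north bank: 0S 2Z)
5. 2 scientists → the north bank.  (the south bank: 3S 2Z; the north bank: 2S 2Z)
6. 1 zombie ← the south bank.  (the south bank: 3S 3Z; the north bank: 2S 1Z)
7. 1 scientist and 1 zombie → the north bank.  (the south bank: 2S 2Z; the north bank: 3S 2Z)
8. 1 scientist ← the south bank.  (the south bank: 3S 2Z; the north bank: 2S 2Z)
9. 1 scientist and 1 zombie → the north bank.  (the south bank: 2S 1Z; the north bank: 3S 3Z)
10. 1 zombie ← the south bank.  (the south bank: 2S 2Z; the north bank: 3S 2Z)
11. 1 scientist and 1 zombie → the north bank.  (the south bank: 1S 1Z; the north bank: 4S 3Z)
12. 1 scientist ← the south bank.  (the south bank: 2S 1Z; the north bank: 3S 3Z)
13. 1 scientist and 1 zombie → the north bank.  (the south bank: 1S 0Z; the north bank: 4S 4Z)
14. 1 zombie ← the south bank.  (the south bank: 1S 1Z; the north bank: 4S 3Z)
15. 1 scientist and 1 zombie → the north bank.  (the south bank: 0S 0Z; the north bank: 5S 4Z)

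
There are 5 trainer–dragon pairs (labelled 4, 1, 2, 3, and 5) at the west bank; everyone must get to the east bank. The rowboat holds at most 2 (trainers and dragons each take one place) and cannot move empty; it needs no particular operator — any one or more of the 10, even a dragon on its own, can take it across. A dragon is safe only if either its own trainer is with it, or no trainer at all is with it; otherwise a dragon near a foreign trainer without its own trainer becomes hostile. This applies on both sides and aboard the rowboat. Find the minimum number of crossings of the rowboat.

Following every safe sequence of crossings from the start, the most of the 10 that can be at the east bank as the rowboat arrives there on crossings 1, 3, 5, 7 is 2, 3, 4, 5 respectively; the best ever achieved is 5 of 10.
From crossing 9 on, no configuration arises that was not already reachable earlier: only 82 distinct safe configurations (who is on which side, and where the rowboat is) can ever be reached, none of them has everyone across, and every continuation just revisits them. So no valid plan exists.

impossible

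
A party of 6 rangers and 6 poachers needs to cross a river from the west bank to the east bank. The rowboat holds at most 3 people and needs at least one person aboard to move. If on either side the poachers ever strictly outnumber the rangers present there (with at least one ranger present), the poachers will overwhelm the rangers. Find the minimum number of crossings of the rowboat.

impossible

Following every safe sequence of crossings from the start, the most of the 12 that can be at the east bank as the rowboat arrives there on crossings 1, 3, 5 is 3, 5, 6 respectively; the best ever achieved is 6 of 12.
From crossing 7 on, no configuration arises that was not already reachable earlier: only 17 distinct safe configurations (who is on which side, and where the rowboat is) can ever be reached, none of them has everyone across, and every continuation just revisits them. They are: 0 rangers + 0 poachers across (rowboat back at the start); 0 rangers + 1 poacher across (rowboat there); 0 rangers + 1 poacher across (rowboat back at the start); 0 rangers + 2 poachers across (rowboat there); 0 rangers + 2 poachers across (rowboat back at the start); 0 rangers + 3 poachers across (rowboat there); 0 rangers + 3 poachers across (rowboat back at the start); 0 rangers + 4 poachers across (rowboat there); 0 rangers + 4 poachers across (rowboat back at the start); 0 rangers + 5 poachers across (rowboat there); 0 rangers + 5 poachers across (rowboat back at the start); 0 rangers + 6 poachers across (rowboat there); 1 ranger + 1 poacher across (rowboat there); 1 ranger + 1 poacher across (rowboat back at the start); 2 rangers + 2 poachers across (rowboat there); 2 rangers + 2 poachers across (rowboat back at the start); 3 rangers + 3 poachers across (rowboat there). So no valid plan exists.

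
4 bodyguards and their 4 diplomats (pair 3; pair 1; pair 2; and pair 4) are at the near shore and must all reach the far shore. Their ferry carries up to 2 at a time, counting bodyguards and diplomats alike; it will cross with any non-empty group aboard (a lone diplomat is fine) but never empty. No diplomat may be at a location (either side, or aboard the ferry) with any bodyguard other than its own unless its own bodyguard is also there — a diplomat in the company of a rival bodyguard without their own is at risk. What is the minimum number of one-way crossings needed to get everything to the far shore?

impossible

Following every safe sequence of crossings from the start, the most of the 8 that can be at the far shore as the ferry arrives there on crossings 1, 3, 5 is 2, 3, 4 respectively; the best ever achieved is 4 of 8.
From crossing 7 on, no configuration arises that was not already reachable earlier: only 44 distinct safe configurations (who is on which side, and where the ferry is) can ever be reached, none of them has everyone across, and every continuation just revisits them. So no valid plan exists.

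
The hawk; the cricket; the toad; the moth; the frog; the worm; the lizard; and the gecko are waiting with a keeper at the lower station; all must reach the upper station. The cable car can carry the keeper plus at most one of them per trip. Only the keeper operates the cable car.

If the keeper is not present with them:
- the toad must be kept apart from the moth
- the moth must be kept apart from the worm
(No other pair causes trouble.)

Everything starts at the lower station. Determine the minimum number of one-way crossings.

17

Counting alone: the keeper can take at most 1 across per trip to the upper station, so moving all 8 needs at least 8 loaded trips out, with a return between consecutive ones — at least 15 crossings.
The safety rule pushes this higher. Following every safe sequence of crossings, the most of the 8 that can be at the upper station as the cable car arrives there on crossing 15 is 7 — never all 8.
So no plan with fewer than 17 crossings exists, and this one achieves 17:
1. Keeper goes to the upper station with the moth.
2. Keeper goes back to the lower station alone.
3. Keeper goes to the upper station with the hawk.
4. Keeper goes back to the lower station alone.
5. Keeper goes to the upper station with the cricket.
6. Keeper goes back to the lower station alone.
7. Keeper goes to the upper station with the toad.
8. Keeper goes back to the lower station with the moth.
9. Keeper goes to the upper station with the worm.
10. Keeper goes back to the lower station alone.
11. Keeper goes to the upper station with the frog.
12. Keeper goes back to the lower station alone.
13. Keeper goes to the upper station with the lizard.
14. Keeper goes back to the lower station alone.
15. Keeper goes to the upper station with the gecko.
16. Keeper goes back to the lower station alone.
17. Keeper goes to the upper station with the moth.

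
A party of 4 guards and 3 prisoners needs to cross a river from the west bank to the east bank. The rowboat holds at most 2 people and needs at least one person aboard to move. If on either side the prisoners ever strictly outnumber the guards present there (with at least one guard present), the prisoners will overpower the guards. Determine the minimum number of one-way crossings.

Counting alone: each trip to the east bank takes at most 2 across and each return brings at least 1 back, so after t trips out (and t−1 returns) at most 2t − (t−1) of the 7 are across; that first reaches 7 at t = 6, so at least 11 crossings are needed.
The plan below uses exactly 11 crossings, so it is optimal:
1. 2 prisoners → the east bank.  (the west bank: 4G 1P; the east bank: 0G 2P)
2. 1 prisoner ← the west bank.  (the west bank: 4G 2P; the east bank: 0G 1P)
3. 2 prisoners → the east bank.  (the west bank: 4G 0P; the east bank: 0G 3P)
4. 1 prisoner ← the west bank.  (the west bank: 4G 1P; the east bank: 0G 2P)
5. 2 guards → the east bank.  (the west bank: 2G 1P; the east bank: 2G 2P)
6. 1 prisoner ← the west bank.  (the west bank: 2G 2P; the east bank: 2G 1P)
7. 1 guard and 1 prisoner → the east bank.  (the west bank: 1G 1P; the east bank: 3G 2P)
8. 1 guard ← the west bank.  (the west bank: 2G 1P; the east bank: 2G 2P)
9. 1 guard and 1 prisoner → the east bank.  (the west bank: 1G 0P; the east bank: 3G 3P)
10. 1 prisoner ← the west bank.  (the west bank: 1G 1P; the east bank: 3G 2P)
11. 1 guard and 1 prisoner → the east bank.  (the west bank: 0G 0P; the east bank: 4G 3P)

11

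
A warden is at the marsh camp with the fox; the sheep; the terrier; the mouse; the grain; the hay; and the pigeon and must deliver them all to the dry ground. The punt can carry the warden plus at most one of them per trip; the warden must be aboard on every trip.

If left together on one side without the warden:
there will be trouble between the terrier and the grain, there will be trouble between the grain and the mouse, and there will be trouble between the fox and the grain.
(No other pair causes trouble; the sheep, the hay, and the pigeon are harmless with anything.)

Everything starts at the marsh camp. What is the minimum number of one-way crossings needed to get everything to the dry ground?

impossible

Following every safe sequence of crossings from the start, the most of the 7 that can be at the dry ground as the punt arrives there on crossings 1, 3, 5, 7, 9 is 1, 2, 3, 4, 5 respectively; the best ever achieved is 5 of 7.
From crossing 11 on, no configuration arises that was not already reachable earlier: only 72 distinct safe configurations (who is on which side, and where the punt is) can ever be reached, none of them has everyone across, and every continuation just revisits them. So no valid plan exists.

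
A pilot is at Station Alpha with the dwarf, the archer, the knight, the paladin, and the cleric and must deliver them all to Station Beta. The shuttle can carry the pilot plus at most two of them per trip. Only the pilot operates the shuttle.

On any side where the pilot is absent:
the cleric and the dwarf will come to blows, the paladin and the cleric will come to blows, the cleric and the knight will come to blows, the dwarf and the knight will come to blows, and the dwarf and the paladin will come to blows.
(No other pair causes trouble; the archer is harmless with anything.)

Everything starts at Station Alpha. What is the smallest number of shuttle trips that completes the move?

Counting alone: the pilot can take at most 2 across per trip to Station Beta, so moving all 5 needs at least 3 loaded trips out, with a return between consecutive ones — at least 5 crossings.
The safety rule pushes this higher. Following every safe sequence of crossings, the most of the 5 that can be at Station Beta as the shuttle arrives there on crossing 5 is 4 — never all 5.
So no plan with fewer than 7 crossings exists, and this one achieves 7:
1. Pilot goes to Station Beta with the cleric and the dwarf.  [Station Alpha: the archer, the knight, the paladin | Station Beta: the cleric, the dwarf]
2. Pilot goes back to Station Alpha with the dwarf.  [Station Alpha: the archer, the dwarf, the knight, the paladin | Station Beta: the cleric]
3. Pilot goes to Station Beta with the archer and the dwarf.  [Station Alpha: the knight, the paladin | Station Beta: the archer, the cleric, the dwarf]
4. Pilot goes back to Station Alpha with the dwarf.  [Station Alpha: the dwarf, the knight, the paladin | Station Beta: the archer, the cleric]
5. Pilot goes to Station Beta with the knight and the paladin.  [Station Alpha: the dwarf | Station Beta: the archer, the cleric, the knight, the paladin]
6. Pilot goes back to Station Alpha with the cleric.  [Station Alpha: the cleric, the dwarf | Station Beta: the archer, the knight, the paladin]
7. Pilot goes to Station Beta with the cleric and the dwarf.  [Station Alpha: — | Station Beta: the archer, the cleric, the dwarf, the knight, the paladin]

7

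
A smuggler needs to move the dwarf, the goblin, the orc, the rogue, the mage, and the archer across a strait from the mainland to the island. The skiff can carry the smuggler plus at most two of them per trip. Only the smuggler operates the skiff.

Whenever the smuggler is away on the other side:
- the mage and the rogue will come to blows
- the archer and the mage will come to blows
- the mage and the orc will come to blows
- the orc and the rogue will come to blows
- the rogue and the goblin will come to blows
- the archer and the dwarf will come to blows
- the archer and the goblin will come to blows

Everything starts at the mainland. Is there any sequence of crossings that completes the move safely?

No

Whatever the first load, the items left behind include a forbidden pair without the smuggler. No opening move is safe, so no plan exists.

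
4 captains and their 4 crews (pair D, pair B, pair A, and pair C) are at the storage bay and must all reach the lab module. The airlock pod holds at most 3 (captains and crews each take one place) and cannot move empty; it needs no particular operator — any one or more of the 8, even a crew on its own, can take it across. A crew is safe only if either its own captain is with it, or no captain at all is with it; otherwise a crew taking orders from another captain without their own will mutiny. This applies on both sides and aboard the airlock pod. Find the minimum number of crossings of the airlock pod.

9

Counting alone: each trip to the lab module takes at most 3 across and each return brings at least 1 back, so after t trips out (and t−1 returns) at most 3t − (t−1) of the 8 are across; that first reaches 8 at t = 4, so at least 7 crossings are needed.
The safety rule pushes this higher. Following every safe sequence of crossings, the most of the 8 that can be at the lab module as the airlock pod arrives there on crossing 7 is 7 — never all 8.
So no plan with fewer than 9 crossings exists, and this one achieves 9:
1. captain D and crew D cross → the lab module.
2. captain D crosses ← the storage bay.
3. captain B, captain D, and crew B cross → the lab module.
4. captain D and crew D cross ← the storage bay.
5. captain A, captain C, and captain D cross → the lab module.
6. crew B crosses ← the storage bay.
7. crew B and crew D cross → the lab module.
8. crew D crosses ← the storage bay.
9. crew A, crew C, and crew D cross → the lab module.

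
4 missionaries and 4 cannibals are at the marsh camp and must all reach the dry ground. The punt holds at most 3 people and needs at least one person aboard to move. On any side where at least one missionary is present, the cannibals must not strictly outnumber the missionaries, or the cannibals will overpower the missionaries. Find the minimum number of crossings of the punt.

Counting alone: each trip to the dry ground takes at most 3 across and each return brings at least 1 back, so after t trips out (and t−1 returns) at most 3t − (t−1) of the 8 are across; that first reaches 8 at t = 4, so at least 7 crossings are needed.
The safety rule pushes this higher. Following every safe sequence of crossings, the most of the 8 that can be at the dry ground as the punt arrives there on crossing 7 is 7 — never all 8.
So no plan with fewer than 9 crossings exists, and this one achieves 9:
1. 2 cannibals → the dry ground.  (the marsh camp: 4M 2C; the dry ground: 0M 2C)
2. 1 cannibal ← the marsh camp.  (the marsh camp: 4M 3C; the dry ground: 0M 1C)
3. 3 cannibals → the dry ground.  (the marsh camp: 4M 0C; the dry ground: 0M 4C)
4. 1 cannibal ← the marsh camp.  (the marsh camp: 4M 1C; the dry ground: 0M 3C)
5. 3 missionaries → the dry ground.  (the marsh camp: 1M 1C; the dry ground: 3M 3C)
6. 1 missionary and 1 cannibal ← the marsh camp.  (the marsh camp: 2M 2C; the dry ground: 2M 2C)
7. 2 missionaries → the dry ground.  (the marsh camp: 0M 2C; the dry ground: 4M 2C)
8. 1 cannibal ← the marsh camp.  (the marsh camp: 0M 3C; the dry ground: 4M 1C)
9. 3 cannibals → the dry ground.  (the marsh camp: 0M 0C; the dry ground: 4M 4C)

9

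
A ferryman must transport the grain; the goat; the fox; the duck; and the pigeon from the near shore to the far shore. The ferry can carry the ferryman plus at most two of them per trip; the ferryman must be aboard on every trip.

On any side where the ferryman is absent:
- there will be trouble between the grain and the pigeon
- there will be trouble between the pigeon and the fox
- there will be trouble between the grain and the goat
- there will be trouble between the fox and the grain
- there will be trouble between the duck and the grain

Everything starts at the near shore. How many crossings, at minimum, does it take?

7

Counting alone: the ferryman can take at most 2 across per trip to the far shore, so moving all 5 needs at least 3 loaded trips out, with a return between consecutive ones — at least 5 crossings.
The safety rule pushes this higher. Following every safe sequence of crossings, the most of the 5 that can be at the far shore as the ferry arrives there on crossing 5 is 4 — never all 5.
So no plan with fewer than 7 crossings exists, and this one achieves 7:
1. Ferryman goes to the far shore with the fox and the grain.  [the near shore: the duck, the goat, the pigeon | the far shore: the fox, the grain]
2. Ferryman goes back to the near shore with the grain.  [the near shore: the duck, the goat, the grain, the pigeon | the far shore: the fox]
3. Ferryman goes to the far shore with the goat and the grain.  [the near shore: the duck, the pigeon | the far shore: the fox, the goat, the grain]
4. Ferryman goes back to the near shore with the grain.  [the near shore: the duck, the grain, the pigeon | the far shore: the fox, the goat]
5. Ferryman goes to the far shore with the duck and the grain.  [the near shore: the pigeon | the far shore: the duck, the fox, the goat, the grain]
6. Ferryman goes back to the near shore with the grain.  [the near shore: the grain, the pigeon | the far shore: the duck, the fox, the goat]
7. Ferryman goes to the far shore with the grain and the pigeon.  [the near shore: — | the far shore: the duck, the fox, the goat, the grain, the pigeon]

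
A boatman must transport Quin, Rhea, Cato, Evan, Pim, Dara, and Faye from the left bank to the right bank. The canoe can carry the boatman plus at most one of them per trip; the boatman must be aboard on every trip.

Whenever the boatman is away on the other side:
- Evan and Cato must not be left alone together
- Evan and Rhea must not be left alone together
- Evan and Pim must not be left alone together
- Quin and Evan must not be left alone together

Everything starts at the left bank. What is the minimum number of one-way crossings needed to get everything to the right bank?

Following every safe sequence of crossings from the start, the most of the 7 that can be at the right bank as the canoe arrives there on crossings 1, 3, 5, 7 is 1, 2, 3, 4 respectively; the best ever achieved is 4 of 7.
From crossing 9 on, no configuration arises that was not already reachable earlier: only 44 distinct safe configurations (who is on which side, and where the canoe is) can ever be reached, none of them has everyone across, and every continuation just revisits them. So no valid plan exists.

impossible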